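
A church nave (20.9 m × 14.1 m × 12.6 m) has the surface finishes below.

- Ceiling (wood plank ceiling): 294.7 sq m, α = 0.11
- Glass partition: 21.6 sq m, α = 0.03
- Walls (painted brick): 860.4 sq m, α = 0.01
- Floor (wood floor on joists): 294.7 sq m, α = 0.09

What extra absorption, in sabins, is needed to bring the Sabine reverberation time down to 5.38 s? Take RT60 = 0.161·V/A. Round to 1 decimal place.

42.9 sabins

Total absorption A₁ = 294.7×0.11 + 21.6×0.03 + 860.4×0.01 + 294.7×0.09
  = 32.417 + 0.648 + 8.604 + 26.523 = 68.192 sq m sabins.
Target A₂ = 0.161·3713.094/5.38 = 111.117 sabins (V = 3713.094 m³).
ΔA = A₂ − A₁ = 111.117 − 68.192 = 42.9 sabins.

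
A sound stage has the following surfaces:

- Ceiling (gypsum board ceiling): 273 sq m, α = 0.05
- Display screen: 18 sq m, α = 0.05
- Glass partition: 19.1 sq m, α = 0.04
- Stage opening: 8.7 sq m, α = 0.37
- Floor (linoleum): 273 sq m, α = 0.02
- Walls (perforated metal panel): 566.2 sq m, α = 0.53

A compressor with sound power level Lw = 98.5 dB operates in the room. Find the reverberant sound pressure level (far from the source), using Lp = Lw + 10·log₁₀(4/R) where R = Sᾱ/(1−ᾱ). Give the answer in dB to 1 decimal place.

Σ(Sᵢαᵢ) = 273·0.05 + 18·0.05 + 19.1·0.04 + 8.7·0.37 + 273·0.02 + 566.2·0.53 = 324.079; total area S = 1158.0 sq m.
ᾱ = 324.079/1158.0 = 0.2799; R = Sᾱ/(1−ᾱ) = 324.079/(1−0.2799) = 450.047 sq m.
Lp = Lw + 10 log₁₀(4/R) = 98.5 -20.51 = 78.0 dB.

78.0 dB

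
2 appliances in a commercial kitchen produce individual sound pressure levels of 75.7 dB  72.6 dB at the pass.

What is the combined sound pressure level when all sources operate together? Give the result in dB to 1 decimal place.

Converting to relative power and adding: 10^(75.7/10) + 10^(72.6/10) = 5.535e+07.
L_total = 10·log₁₀(5.535e+07) = 77.4 dB.

77.4 dB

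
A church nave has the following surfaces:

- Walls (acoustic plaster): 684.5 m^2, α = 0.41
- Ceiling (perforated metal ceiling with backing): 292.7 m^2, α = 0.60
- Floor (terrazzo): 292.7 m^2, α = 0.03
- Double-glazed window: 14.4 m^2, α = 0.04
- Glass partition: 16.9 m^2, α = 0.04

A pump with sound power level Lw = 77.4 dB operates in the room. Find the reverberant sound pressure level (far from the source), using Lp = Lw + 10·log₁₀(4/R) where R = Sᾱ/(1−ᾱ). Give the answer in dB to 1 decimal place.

54.8 dB

Σ(Sᵢαᵢ) = 684.5·0.41 + 292.7·0.60 + 292.7·0.03 + 14.4·0.04 + 16.9·0.04 = 466.298; total area S = 1301.2 m^2.
ᾱ = 0.3584, so room constant R = A/(1−ᾱ) = 726.774 m^2.
Lp = Lw + 10 log₁₀(4/R) = 77.4 -22.59 = 54.8 dB.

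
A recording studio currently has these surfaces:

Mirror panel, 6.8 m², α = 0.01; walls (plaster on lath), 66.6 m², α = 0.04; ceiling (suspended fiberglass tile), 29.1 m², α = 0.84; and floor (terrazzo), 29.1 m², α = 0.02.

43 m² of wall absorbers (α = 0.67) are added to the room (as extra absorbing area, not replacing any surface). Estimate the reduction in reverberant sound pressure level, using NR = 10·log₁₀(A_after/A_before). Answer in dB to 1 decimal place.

Total absorption A_before = 6.8×0.01 + 66.6×0.04 + 29.1×0.84 + 29.1×0.02
  = 0.068 + 2.664 + 24.444 + 0.582 = 27.758 m² sabins.
Treatment contributes 43·0.67 = 28.810 sabins.
A_after = 27.758 + 28.810 = 56.568 sabins.
NR = 10·log₁₀(56.568/27.758) = 3.1 dB.

3.1 dB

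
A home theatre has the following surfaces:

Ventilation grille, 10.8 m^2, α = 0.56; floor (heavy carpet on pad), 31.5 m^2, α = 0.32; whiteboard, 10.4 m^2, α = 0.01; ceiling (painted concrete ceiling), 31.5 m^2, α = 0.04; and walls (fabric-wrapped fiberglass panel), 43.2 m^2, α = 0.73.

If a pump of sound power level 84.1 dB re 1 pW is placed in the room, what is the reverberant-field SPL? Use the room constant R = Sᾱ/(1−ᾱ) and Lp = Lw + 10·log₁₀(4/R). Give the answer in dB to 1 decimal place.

Σ(Sᵢαᵢ) = 10.8·0.56 + 31.5·0.32 + 10.4·0.01 + 31.5·0.04 + 43.2·0.73 = 49.028; total area S = 127.4 m^2.
ᾱ = 0.3848, so room constant R = A/(1−ᾱ) = 79.694 m^2.
Lp = Lw + 10 log₁₀(4/R) = 84.1 -12.99 = 71.1 dB.

71.1 dB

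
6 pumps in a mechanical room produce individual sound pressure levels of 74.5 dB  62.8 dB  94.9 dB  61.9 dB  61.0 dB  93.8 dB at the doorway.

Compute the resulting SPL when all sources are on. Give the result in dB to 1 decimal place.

97.4 dB

Σ 10^(Lᵢ/10) = 5.522e+09.
Back to dB: 10·log₁₀ Σ = 97.4 dB.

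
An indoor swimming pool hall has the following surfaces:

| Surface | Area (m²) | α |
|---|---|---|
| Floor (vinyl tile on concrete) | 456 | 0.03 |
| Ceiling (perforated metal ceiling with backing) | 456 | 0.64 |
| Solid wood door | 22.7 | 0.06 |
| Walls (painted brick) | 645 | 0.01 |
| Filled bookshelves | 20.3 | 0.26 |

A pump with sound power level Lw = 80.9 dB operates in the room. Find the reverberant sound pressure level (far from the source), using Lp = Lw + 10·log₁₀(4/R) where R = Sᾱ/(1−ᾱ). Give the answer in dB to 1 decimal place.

60.9 dB

A = 318.610 sabins; S = 1600.0 m².
ᾱ = 0.1991, so room constant R = A/(1−ᾱ) = 397.815 m².
Lp = 80.9 + 10·log₁₀(4/397.815) = 80.9 + (-19.98) = 60.9 dB.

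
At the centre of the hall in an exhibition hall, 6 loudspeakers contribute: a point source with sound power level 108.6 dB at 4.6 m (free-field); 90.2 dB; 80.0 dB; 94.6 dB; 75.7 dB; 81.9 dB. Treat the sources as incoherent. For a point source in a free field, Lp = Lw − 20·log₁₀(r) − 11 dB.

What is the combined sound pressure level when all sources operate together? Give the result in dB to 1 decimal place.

Source at 4.6 m: Lp = 108.6 − 20·log₁₀(4.6) − 11 = 84.3 dB.
Sum in the linear (power) domain: Σ 10^(Lᵢ/10) = 10^(84.3/10) + 10^(90.2/10) + 10^(80.0/10) + 10^(94.6/10) + 10^(75.7/10) + 10^(81.9/10) = 4.492e+09.
Back to dB: 10·log₁₀ Σ = 96.5 dB.

96.5 dB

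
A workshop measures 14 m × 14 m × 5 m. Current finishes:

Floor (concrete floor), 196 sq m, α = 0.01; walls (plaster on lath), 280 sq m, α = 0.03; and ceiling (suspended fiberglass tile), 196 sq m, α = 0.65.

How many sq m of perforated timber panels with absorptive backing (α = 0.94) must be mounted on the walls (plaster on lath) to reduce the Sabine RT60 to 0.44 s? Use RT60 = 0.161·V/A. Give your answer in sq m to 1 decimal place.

Summing Sᵢαᵢ: 1.960 + 8.400 + 127.400 → A₁ = 137.760 sabins.
Required A₂ = 0.161·980/0.44 = 358.591 sabins.
ΔA needed = 358.591 − 137.760 = 220.831 sabins.
Net gain per sq m: Δα = 0.94 − 0.03 = 0.91.
Area = ΔA/Δα = 220.831/0.91 = 242.7 sq m.

242.7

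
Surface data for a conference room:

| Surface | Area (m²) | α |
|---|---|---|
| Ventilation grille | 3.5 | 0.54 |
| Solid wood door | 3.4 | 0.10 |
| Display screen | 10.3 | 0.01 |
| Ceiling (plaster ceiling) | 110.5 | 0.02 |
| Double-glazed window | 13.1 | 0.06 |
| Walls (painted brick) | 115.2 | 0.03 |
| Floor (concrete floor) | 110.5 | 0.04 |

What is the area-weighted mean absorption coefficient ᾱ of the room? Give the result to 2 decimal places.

S = Σ Sᵢ = 3.5 + 3.4 + 10.3 + 110.5 + 13.1 + 115.2 + 110.5 = 366.5 m².
Weighted sum Σ Sα = 13.205.
ᾱ = A/S = 0.04.

0.04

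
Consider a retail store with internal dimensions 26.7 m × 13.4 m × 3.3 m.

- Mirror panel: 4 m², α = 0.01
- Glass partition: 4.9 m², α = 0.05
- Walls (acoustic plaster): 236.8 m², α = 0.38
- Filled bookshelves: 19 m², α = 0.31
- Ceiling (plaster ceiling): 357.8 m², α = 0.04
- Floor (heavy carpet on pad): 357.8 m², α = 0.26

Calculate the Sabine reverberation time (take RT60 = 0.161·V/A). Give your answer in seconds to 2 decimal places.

Summing Sᵢαᵢ: 0.040 + 0.245 + 89.984 + 5.890 + 14.312 + 93.028 → A = 203.499 sabins.
Room volume: 1180.674 m³.
RT60 = 0.161 · V / A = 0.161 × 1180.674 / 203.499 = 0.93 s.

0.93 sec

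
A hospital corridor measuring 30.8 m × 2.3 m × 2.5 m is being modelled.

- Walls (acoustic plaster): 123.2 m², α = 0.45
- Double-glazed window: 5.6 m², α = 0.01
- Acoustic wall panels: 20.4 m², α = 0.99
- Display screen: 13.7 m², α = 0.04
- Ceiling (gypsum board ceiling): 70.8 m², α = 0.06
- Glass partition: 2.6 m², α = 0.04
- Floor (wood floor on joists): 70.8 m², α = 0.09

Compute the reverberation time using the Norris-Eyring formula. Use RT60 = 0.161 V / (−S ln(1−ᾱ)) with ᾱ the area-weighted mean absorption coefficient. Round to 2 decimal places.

0.28 seconds

S = Σ Sᵢ = 307.1 m².
Absorption A = 123.2×0.45 + 5.6×0.01 + 20.4×0.99 + 13.7×0.04 + 70.8×0.06 + 2.6×0.04 + 70.8×0.09 = 86.964 sabins.
Mean coefficient ᾱ = A/S = 0.2832.
Eyring denominator: −S ln(1−ᾱ) = 102.252.
V = 30.8 × 2.3 × 2.5 = 177.1 m³.
T = 0.161·V/[−S·ln(1−ᾱ)] = 0.161·177.1/102.252 = 0.28 s.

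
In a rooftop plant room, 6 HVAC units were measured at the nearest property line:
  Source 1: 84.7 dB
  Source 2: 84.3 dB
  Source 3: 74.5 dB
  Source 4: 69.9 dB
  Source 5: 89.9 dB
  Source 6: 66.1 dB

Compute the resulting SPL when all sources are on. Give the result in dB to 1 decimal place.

Sum in the linear (power) domain: Σ 10^(Lᵢ/10) = 10^(84.7/10) + 10^(84.3/10) + 10^(74.5/10) + 10^(69.9/10) + 10^(89.9/10) + 10^(66.1/10) = 1.584e+09.
Combined level = 10 log₁₀(1.584e+09) = 92.0 dB.

92.0 dB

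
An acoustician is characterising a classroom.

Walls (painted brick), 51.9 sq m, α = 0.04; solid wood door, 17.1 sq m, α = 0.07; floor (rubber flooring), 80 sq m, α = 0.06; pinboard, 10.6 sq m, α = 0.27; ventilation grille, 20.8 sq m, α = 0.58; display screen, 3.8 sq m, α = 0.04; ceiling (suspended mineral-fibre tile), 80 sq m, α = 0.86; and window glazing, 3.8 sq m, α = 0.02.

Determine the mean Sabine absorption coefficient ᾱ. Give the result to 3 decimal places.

0.343

Total surface area S = 268.0 sq m.
Σ(Sᵢαᵢ) = 51.9*0.04 + 17.1*0.07 + 80*0.06 + 10.6*0.27 + 20.8*0.58 + 3.8*0.04 + 80*0.86 + 3.8*0.02 = 92.027.
ᾱ = A/S = 0.343.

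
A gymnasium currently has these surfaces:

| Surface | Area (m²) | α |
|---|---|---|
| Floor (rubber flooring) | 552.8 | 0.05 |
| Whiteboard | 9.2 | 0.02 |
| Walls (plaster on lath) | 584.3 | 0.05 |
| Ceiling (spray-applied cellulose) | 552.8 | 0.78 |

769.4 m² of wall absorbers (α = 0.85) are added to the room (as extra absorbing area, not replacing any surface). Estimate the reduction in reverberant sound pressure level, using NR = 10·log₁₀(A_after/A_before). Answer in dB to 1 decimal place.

3.7 dB

Total absorption A_before = 552.8*0.05 + 9.2*0.02 + 584.3*0.05 + 552.8*0.78
  = 27.640 + 0.184 + 29.215 + 431.184 = 488.223 m² sabins.
Added absorption = 769.4 × 0.85 = 653.990 sabins.
New total A_after = 1142.213 sabins.
NR = 10·log₁₀(1142.213/488.223) = 3.7 dB.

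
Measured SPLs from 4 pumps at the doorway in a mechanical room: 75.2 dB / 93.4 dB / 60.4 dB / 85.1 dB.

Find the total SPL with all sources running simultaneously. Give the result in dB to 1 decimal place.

Converting to relative power and adding: 10^(75.2/10) + 10^(93.4/10) + 10^(60.4/10) + 10^(85.1/10) = 2.546e+09.
L_total = 10·log₁₀(2.546e+09) = 94.1 dB.

94.1 dB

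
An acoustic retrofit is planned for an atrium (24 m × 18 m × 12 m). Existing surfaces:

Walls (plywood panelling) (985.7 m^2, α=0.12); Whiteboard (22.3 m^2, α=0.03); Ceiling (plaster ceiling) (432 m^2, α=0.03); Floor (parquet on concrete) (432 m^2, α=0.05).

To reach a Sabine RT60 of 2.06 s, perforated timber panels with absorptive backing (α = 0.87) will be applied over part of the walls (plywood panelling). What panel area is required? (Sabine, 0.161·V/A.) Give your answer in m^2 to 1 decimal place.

Equivalent absorption area: A₁ = 985.7×0.12 + 22.3×0.03 + 432×0.03 + 432×0.05 = 153.513 m^2.
V = 5184 m³. Target absorption A₂ = 0.161 × 5184 / 2.06 = 405.157 sabins.
ΔA needed = 405.157 − 153.513 = 251.644 sabins.
Each m^2 of panel replacing the walls (plywood panelling) adds (0.87 − 0.12) = 0.75 sabins.
Area = ΔA/Δα = 251.644/0.75 = 335.5 m^2.

335.5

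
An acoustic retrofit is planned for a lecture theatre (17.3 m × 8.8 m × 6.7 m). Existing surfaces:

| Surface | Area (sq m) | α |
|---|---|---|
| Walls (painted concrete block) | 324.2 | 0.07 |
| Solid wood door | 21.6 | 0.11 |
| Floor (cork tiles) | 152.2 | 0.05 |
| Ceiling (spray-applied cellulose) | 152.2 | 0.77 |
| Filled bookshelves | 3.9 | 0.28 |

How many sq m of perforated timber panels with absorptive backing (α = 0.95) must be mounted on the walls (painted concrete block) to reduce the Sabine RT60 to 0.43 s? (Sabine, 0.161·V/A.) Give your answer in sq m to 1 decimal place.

A₁ = Σ Sᵢαᵢ = 324.2·0.07 + 21.6·0.11 + 152.2·0.05 + 152.2·0.77 + 3.9·0.28 = 150.966 sabins.
Required A₂ = 0.161·1020.008/0.43 = 381.910 sabins.
Absorption to add: 381.910 − 150.966 = 230.944 sabins.
Net gain per sq m: Δα = 0.95 − 0.07 = 0.88.
Panel area = 230.944 / 0.88 = 262.4 sq m.

262.4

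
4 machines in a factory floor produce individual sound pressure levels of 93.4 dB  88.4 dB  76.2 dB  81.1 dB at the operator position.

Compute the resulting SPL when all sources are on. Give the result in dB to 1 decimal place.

94.8 dB

Σ 10^(Lᵢ/10) = 3.05e+09.
Combined level = 10 log₁₀(3.05e+09) = 94.8 dB.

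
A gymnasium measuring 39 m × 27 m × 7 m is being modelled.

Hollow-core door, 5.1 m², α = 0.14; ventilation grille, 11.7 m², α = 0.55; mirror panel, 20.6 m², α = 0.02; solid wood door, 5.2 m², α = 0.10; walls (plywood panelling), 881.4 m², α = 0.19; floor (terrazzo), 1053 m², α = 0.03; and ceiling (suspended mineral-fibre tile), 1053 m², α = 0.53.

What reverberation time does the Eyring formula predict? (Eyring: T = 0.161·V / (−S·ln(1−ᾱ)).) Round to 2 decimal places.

1.35 s

S = Σ Sᵢ = 3030.0 m².
Absorption A = 5.1·0.14 + 11.7·0.55 + 20.6·0.02 + 5.2·0.10 + 881.4·0.19 + 1053·0.03 + 1053·0.53 = 765.227 sabins.
Mean coefficient ᾱ = A/S = 0.2526.
−S·ln(1−ᾱ) = −3030.0 × ln(1 − 0.2526) = 882.199.
V = 39 × 27 × 7 = 7371 m³.
RT60 = 0.161 × 7371 / 882.199 = 1.35 s.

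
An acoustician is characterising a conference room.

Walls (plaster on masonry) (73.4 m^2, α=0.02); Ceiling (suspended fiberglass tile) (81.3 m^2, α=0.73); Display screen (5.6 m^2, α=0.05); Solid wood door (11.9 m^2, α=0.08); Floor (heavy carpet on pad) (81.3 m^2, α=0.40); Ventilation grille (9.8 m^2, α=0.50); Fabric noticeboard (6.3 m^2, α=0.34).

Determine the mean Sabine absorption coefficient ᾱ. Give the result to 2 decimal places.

0.38

S = Σ Sᵢ = 73.4 + 81.3 + 5.6 + 11.9 + 81.3 + 9.8 + 6.3 = 269.6 m^2.
A = 73.4·0.02 + 81.3·0.73 + 5.6·0.05 + 11.9·0.08 + 81.3·0.40 + 9.8·0.50 + 6.3·0.34 = 101.611 sabins.
ᾱ = 101.611 / 269.6 = 0.38.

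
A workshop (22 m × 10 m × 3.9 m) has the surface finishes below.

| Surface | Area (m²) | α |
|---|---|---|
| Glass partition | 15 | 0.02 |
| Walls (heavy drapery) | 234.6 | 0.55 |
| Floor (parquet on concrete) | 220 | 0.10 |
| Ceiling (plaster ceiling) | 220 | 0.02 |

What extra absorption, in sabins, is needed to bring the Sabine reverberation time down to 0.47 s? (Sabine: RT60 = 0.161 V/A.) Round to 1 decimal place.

138.2 sabins

Summing Sᵢαᵢ: 0.300 + 129.030 + 22.000 + 4.400 → A₁ = 155.730 sabins.
Target A₂ = 0.161·858/0.47 = 293.911 sabins (V = 858 m³).
ΔA = A₂ − A₁ = 293.911 − 155.730 = 138.2 sabins.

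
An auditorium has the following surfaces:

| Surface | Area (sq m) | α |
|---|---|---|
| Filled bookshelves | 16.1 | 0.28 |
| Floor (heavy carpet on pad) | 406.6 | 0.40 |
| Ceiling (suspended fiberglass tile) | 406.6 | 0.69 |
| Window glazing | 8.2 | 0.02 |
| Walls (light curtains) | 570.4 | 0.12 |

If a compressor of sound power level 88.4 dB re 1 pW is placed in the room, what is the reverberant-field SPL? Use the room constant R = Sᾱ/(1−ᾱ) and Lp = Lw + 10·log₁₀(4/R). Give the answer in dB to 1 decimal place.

65.3 dB

Σ(Sᵢαᵢ) = 16.1·0.28 + 406.6·0.40 + 406.6·0.69 + 8.2·0.02 + 570.4·0.12 = 516.314; total area S = 1407.9 sq m.
ᾱ = 516.314/1407.9 = 0.3667; R = Sᾱ/(1−ᾱ) = 516.314/(1−0.3667) = 815.276 sq m.
Lp = Lw + 10 log₁₀(4/R) = 88.4 -23.09 = 65.3 dB.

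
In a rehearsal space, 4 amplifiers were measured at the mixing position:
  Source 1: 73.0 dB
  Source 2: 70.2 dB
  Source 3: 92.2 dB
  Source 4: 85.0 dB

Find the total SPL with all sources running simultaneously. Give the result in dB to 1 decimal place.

93.0 dB

Sum in the linear (power) domain: Σ 10^(Lᵢ/10) = 10^(73.0/10) + 10^(70.2/10) + 10^(92.2/10) + 10^(85.0/10) = 2.006e+09.
Combined level = 10 log₁₀(2.006e+09) = 93.0 dB.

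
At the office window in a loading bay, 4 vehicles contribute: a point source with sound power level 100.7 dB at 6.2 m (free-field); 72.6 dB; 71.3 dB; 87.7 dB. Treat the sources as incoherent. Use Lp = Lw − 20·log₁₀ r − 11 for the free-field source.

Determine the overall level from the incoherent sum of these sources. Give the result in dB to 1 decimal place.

88.1 dB

Source at 6.2 m: Lp = 100.7 − 20·log₁₀(6.2) − 11 = 73.9 dB.
Converting to relative power and adding: 10^(73.9/10) + 10^(72.6/10) + 10^(71.3/10) + 10^(87.7/10) = 6.451e+08.
Back to dB: 10·log₁₀ Σ = 88.1 dB.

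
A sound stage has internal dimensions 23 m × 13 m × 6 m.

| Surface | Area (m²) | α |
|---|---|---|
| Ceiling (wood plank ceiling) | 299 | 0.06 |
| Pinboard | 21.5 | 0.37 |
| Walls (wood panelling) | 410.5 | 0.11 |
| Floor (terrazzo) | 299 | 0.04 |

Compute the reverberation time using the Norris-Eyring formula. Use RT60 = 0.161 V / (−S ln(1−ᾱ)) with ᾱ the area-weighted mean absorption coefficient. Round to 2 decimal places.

Total surface area S = 299 + 21.5 + 410.5 + 299 = 1030.0 m².
Σ(Sᵢαᵢ) = 299·0.06 + 21.5·0.37 + 410.5·0.11 + 299·0.04 = 83.010.
Mean coefficient ᾱ = A/S = 0.0806.
Eyring denominator: −S ln(1−ᾱ) = 86.555.
V = 23 × 13 × 6 = 1794 m³.
T = 0.161·V/[−S·ln(1−ᾱ)] = 0.161·1794/86.555 = 3.34 s.

3.34 s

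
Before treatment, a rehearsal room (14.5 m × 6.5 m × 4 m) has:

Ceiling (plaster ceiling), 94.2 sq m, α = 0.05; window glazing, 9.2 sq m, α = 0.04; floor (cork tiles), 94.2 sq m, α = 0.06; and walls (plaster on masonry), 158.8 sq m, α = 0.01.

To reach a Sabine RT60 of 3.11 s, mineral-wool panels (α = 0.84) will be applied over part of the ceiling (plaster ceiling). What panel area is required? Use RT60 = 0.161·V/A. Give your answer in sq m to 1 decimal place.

9.1

Summing Sᵢαᵢ: 4.710 + 0.368 + 5.652 + 1.588 → A₁ = 12.318 sabins.
V = 377 m³. Target absorption A₂ = 0.161 × 377 / 3.11 = 19.517 sabins.
ΔA needed = 19.517 − 12.318 = 7.199 sabins.
Net gain per sq m: Δα = 0.84 − 0.05 = 0.79.
Panel area = 7.199 / 0.79 = 9.1 sq m.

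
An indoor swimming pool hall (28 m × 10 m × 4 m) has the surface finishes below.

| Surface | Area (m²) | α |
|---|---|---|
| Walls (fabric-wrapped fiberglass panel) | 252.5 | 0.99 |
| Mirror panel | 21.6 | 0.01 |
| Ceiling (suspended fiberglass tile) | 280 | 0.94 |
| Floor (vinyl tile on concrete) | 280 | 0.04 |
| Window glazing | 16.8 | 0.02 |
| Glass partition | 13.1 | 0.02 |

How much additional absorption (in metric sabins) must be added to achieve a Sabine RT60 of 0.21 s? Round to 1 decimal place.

Equivalent absorption area: A₁ = 252.5·0.99 + 21.6·0.01 + 280·0.94 + 280·0.04 + 16.8·0.02 + 13.1·0.02 = 525.189 m².
Target A₂ = 0.161·1120/0.21 = 858.667 sabins (V = 1120 m³).
Additional absorption ΔA = 858.667 − 525.189 = 333.5 sabins.

333.5 sabins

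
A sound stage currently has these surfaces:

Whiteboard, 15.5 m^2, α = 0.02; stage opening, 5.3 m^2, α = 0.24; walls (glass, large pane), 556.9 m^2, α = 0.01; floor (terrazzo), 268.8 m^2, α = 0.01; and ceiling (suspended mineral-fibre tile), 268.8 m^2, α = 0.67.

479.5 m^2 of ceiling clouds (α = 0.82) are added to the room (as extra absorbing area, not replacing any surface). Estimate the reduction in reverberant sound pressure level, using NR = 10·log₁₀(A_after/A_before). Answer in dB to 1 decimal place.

Total absorption A_before = 15.5·0.02 + 5.3·0.24 + 556.9·0.01 + 268.8·0.01 + 268.8·0.67
  = 0.310 + 1.272 + 5.569 + 2.688 + 180.096 = 189.935 m^2 sabins.
Added absorption = 479.5 × 0.82 = 393.190 sabins.
New total A_after = 583.125 sabins.
Reduction = 10 log₁₀(A_after/A_before) = 10 log₁₀(3.0701) = 4.9 dB.

4.9 dB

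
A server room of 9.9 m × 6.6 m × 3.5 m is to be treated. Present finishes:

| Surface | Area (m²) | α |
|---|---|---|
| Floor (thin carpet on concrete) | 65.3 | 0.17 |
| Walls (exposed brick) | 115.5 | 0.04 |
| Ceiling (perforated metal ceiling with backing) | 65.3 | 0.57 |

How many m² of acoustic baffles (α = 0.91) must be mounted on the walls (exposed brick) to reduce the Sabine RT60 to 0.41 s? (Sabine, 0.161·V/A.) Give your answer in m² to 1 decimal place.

A₁ = Σ Sᵢαᵢ = 65.3·0.17 + 115.5·0.04 + 65.3·0.57 = 52.942 sabins.
V = 228.69 m³. Target absorption A₂ = 0.161 × 228.69 / 0.41 = 89.803 sabins.
ΔA needed = 89.803 − 52.942 = 36.861 sabins.
Net gain per m²: Δα = 0.91 − 0.04 = 0.87.
Area = ΔA/Δα = 36.861/0.87 = 42.4 m².

42.4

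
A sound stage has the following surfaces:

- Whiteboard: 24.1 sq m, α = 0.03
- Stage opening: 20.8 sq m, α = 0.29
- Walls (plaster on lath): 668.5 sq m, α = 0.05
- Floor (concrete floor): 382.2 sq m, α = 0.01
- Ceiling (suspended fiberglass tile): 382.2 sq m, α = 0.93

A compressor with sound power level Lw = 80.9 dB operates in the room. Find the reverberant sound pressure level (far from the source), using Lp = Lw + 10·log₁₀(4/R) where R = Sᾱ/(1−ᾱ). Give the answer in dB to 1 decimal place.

59.5 dB

Σ(Sᵢαᵢ) = 24.1×0.03 + 20.8×0.29 + 668.5×0.05 + 382.2×0.01 + 382.2×0.93 = 399.448; total area S = 1477.8 sq m.
ᾱ = 0.2703, so room constant R = A/(1−ᾱ) = 547.414 sq m.
Lp = Lw + 10 log₁₀(4/R) = 80.9 -21.36 = 59.5 dB.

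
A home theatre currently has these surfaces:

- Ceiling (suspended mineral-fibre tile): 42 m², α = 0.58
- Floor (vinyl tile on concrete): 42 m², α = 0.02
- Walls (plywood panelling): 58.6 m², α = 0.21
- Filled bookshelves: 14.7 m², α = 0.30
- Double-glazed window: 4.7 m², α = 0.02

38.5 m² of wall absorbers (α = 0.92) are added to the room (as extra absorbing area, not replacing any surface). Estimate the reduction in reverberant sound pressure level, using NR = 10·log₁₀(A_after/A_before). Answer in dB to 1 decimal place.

2.7 dB

Summing Sᵢαᵢ: 24.360 + 0.840 + 12.306 + 4.410 + 0.094 → A_before = 42.010 sabins.
Added absorption = 38.5 × 0.92 = 35.420 sabins.
A_after = 42.010 + 35.420 = 77.430 sabins.
Reduction = 10 log₁₀(A_after/A_before) = 10 log₁₀(1.8431) = 2.7 dB.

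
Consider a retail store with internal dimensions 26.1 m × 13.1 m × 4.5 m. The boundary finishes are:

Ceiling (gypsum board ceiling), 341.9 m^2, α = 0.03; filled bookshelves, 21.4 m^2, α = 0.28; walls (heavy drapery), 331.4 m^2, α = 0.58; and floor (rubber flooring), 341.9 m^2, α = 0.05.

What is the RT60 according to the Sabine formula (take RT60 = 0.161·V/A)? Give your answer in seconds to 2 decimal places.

Summing Sᵢαᵢ: 10.257 + 5.992 + 192.212 + 17.095 → A = 225.556 sabins.
Room volume: 1538.595 m³.
T = 0.161 V/A = 0.161·1538.595/225.556 = 1.10 s.

1.10 seconds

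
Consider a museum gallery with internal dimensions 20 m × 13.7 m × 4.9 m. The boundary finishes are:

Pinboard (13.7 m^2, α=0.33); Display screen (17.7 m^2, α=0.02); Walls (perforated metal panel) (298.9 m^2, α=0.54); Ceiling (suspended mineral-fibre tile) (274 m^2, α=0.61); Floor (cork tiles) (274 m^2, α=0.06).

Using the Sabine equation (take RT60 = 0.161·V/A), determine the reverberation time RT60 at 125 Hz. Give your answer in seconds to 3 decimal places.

Summing Sᵢαᵢ: 4.521 + 0.354 + 161.406 + 167.140 + 16.440 → A = 349.861 sabins.
Room volume: 1342.6 m³.
T = 0.161 V/A = 0.161·1342.6/349.861 = 0.618 s.

0.618 s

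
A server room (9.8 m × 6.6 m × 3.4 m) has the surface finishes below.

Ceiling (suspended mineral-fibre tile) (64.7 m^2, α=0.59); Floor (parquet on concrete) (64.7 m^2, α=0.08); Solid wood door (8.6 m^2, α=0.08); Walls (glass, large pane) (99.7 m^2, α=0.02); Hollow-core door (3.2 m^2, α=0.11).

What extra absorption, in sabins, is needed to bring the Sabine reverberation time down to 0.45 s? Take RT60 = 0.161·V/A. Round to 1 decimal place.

32.3 sabins

Summing Sᵢαᵢ: 38.173 + 5.176 + 0.688 + 1.994 + 0.352 → A₁ = 46.383 sabins.
For T = 0.45 s, need A₂ = 0.161·V/T = 0.161·219.912/0.45 = 78.680 sabins.
Additional absorption ΔA = 78.680 − 46.383 = 32.3 sabins.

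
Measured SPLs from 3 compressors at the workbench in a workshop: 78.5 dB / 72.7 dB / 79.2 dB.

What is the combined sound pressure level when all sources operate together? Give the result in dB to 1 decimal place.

Sum in the linear (power) domain: Σ 10^(Lᵢ/10) = 10^(78.5/10) + 10^(72.7/10) + 10^(79.2/10) = 1.726e+08.
L_total = 10·log₁₀(1.726e+08) = 82.4 dB.

82.4 dB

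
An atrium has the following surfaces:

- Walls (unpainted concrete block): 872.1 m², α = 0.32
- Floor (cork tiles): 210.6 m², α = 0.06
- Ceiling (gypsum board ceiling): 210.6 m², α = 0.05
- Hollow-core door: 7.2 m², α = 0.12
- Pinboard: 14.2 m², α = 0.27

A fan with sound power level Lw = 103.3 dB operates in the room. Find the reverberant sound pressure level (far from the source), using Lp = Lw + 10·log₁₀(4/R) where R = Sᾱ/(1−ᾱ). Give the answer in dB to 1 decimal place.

Σ(Sᵢαᵢ) = 872.1·0.32 + 210.6·0.06 + 210.6·0.05 + 7.2·0.12 + 14.2·0.27 = 306.936; total area S = 1314.7 m².
ᾱ = 0.2335, so room constant R = A/(1−ᾱ) = 400.438 m².
Lp = Lw + 10 log₁₀(4/R) = 103.3 -20.00 = 83.3 dB.

83.3 dB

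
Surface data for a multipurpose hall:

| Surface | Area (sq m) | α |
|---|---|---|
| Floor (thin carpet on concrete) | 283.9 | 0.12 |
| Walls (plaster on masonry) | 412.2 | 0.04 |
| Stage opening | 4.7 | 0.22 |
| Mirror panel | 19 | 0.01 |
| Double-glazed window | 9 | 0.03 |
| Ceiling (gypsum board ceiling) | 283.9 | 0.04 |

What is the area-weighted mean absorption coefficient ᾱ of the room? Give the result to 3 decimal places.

0.063

S = Σ Sᵢ = 283.9 + 412.2 + 4.7 + 19 + 9 + 283.9 = 1012.7 sq m.
Σ(Sᵢαᵢ) = 283.9·0.12 + 412.2·0.04 + 4.7·0.22 + 19·0.01 + 9·0.03 + 283.9·0.04 = 63.406.
ᾱ = A/S = 0.063.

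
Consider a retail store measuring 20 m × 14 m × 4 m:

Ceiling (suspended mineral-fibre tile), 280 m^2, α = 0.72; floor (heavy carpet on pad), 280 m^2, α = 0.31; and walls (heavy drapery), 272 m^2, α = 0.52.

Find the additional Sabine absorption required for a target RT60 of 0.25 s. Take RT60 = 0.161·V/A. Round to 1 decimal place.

Summing Sᵢαᵢ: 201.600 + 86.800 + 141.440 → A₁ = 429.840 sabins.
Target A₂ = 0.161·1120/0.25 = 721.280 sabins (V = 1120 m³).
Additional absorption ΔA = 721.280 − 429.840 = 291.4 sabins.

291.4 sabins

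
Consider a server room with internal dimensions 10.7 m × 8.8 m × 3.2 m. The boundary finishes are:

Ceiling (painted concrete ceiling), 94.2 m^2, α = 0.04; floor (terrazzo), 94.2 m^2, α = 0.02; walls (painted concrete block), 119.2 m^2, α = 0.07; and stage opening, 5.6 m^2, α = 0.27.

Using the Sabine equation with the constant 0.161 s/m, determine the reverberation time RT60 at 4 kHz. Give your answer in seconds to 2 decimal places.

Equivalent absorption area: A = 94.2×0.04 + 94.2×0.02 + 119.2×0.07 + 5.6×0.27 = 15.508 m^2.
Room volume: 301.312 m³.
Sabine: RT60 = 0.161 × 301.312 / 15.508 = 3.13 s.

3.13 sec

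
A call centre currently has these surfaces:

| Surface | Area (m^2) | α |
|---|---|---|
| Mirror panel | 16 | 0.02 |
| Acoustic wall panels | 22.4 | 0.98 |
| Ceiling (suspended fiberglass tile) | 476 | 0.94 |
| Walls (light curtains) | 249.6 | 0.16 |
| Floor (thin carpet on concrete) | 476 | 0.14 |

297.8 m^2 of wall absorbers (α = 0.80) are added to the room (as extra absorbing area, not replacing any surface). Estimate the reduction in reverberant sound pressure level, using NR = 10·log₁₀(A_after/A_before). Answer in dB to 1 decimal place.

1.5 dB

Total absorption A_before = 16×0.02 + 22.4×0.98 + 476×0.94 + 249.6×0.16 + 476×0.14
  = 0.320 + 21.952 + 447.440 + 39.936 + 66.640 = 576.288 m^2 sabins.
Treatment contributes 297.8·0.80 = 238.240 sabins.
A_after = 576.288 + 238.240 = 814.528 sabins.
NR = 10·log₁₀(814.528/576.288) = 1.5 dB.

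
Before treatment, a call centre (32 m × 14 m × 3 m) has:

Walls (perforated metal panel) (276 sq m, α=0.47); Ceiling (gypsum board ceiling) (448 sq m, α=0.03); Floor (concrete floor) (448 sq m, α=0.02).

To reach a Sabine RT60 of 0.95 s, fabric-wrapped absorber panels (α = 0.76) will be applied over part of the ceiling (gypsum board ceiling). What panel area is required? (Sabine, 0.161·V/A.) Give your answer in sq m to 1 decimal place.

Equivalent absorption area: A₁ = 276*0.47 + 448*0.03 + 448*0.02 = 152.120 sq m.
Required A₂ = 0.161·1344/0.95 = 227.773 sabins.
Absorption to add: 227.773 − 152.120 = 75.653 sabins.
Net gain per sq m: Δα = 0.76 − 0.03 = 0.73.
Panel area = 75.653 / 0.73 = 103.6 sq m.

103.6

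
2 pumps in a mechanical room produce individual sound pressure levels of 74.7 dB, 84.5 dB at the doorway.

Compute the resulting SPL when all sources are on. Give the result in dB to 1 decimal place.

Converting to relative power and adding: 10^(74.7/10) + 10^(84.5/10) = 3.114e+08.
L_total = 10·log₁₀(3.114e+08) = 84.9 dB.

84.9 dB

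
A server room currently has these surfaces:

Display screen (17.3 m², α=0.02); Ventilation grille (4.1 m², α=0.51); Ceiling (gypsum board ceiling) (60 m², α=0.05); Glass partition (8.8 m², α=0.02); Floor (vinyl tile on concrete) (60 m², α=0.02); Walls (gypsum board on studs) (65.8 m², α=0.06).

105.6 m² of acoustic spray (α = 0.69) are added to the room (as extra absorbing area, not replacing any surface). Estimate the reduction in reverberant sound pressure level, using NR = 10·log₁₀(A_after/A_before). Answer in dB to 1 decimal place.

8.9 dB

Total absorption A_before = 17.3×0.02 + 4.1×0.51 + 60×0.05 + 8.8×0.02 + 60×0.02 + 65.8×0.06
  = 0.346 + 2.091 + 3.000 + 0.176 + 1.200 + 3.948 = 10.761 m² sabins.
Added absorption = 105.6 × 0.69 = 72.864 sabins.
A_after = 10.761 + 72.864 = 83.625 sabins.
Reduction = 10 log₁₀(A_after/A_before) = 10 log₁₀(7.7711) = 8.9 dB.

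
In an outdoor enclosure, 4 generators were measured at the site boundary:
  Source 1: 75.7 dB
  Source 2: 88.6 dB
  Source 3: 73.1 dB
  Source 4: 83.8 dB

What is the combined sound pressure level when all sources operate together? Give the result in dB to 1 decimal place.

90.1 dB

Sum in the linear (power) domain: Σ 10^(Lᵢ/10) = 10^(75.7/10) + 10^(88.6/10) + 10^(73.1/10) + 10^(83.8/10) = 1.022e+09.
Combined level = 10 log₁₀(1.022e+09) = 90.1 dB.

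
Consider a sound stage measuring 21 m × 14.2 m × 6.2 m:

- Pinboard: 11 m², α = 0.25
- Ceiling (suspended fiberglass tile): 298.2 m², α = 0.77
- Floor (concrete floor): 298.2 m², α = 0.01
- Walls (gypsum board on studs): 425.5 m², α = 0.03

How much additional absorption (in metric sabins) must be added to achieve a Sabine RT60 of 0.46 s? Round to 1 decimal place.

399.0 sabins

Equivalent absorption area: A₁ = 11×0.25 + 298.2×0.77 + 298.2×0.01 + 425.5×0.03 = 248.111 m².
For T = 0.46 s, need A₂ = 0.161·V/T = 0.161·1848.84/0.46 = 647.094 sabins.
Additional absorption ΔA = 647.094 − 248.111 = 399.0 sabins.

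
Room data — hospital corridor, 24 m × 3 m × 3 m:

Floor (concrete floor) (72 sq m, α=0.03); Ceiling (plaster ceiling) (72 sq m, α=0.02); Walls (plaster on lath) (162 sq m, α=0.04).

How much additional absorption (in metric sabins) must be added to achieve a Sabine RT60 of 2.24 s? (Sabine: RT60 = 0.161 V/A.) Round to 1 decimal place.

5.4 sabins

Total absorption A₁ = 72×0.03 + 72×0.02 + 162×0.04
  = 2.160 + 1.440 + 6.480 = 10.080 sq m sabins.
Target A₂ = 0.161·216/2.24 = 15.525 sabins (V = 216 m³).
Shortfall: 15.525 − 10.080 = 5.4 sabins.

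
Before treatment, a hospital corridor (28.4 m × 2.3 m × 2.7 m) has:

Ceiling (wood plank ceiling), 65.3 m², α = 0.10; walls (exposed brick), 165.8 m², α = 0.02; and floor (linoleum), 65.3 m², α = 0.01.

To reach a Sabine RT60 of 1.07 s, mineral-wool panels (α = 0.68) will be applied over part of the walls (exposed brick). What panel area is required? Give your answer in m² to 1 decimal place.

A₁ = Σ Sᵢαᵢ = 65.3·0.10 + 165.8·0.02 + 65.3·0.01 = 10.499 sabins.
Required A₂ = 0.161·176.364/1.07 = 26.537 sabins.
ΔA needed = 26.537 − 10.499 = 16.038 sabins.
Net gain per m²: Δα = 0.68 − 0.02 = 0.66.
Panel area = 16.038 / 0.66 = 24.3 m².

24.3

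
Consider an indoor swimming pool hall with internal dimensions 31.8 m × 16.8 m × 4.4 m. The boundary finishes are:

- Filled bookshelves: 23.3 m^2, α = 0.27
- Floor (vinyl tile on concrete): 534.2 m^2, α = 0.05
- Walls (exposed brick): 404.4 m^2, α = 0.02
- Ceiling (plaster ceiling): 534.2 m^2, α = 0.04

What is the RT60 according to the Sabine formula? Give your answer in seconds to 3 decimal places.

Equivalent absorption area: A = 23.3*0.27 + 534.2*0.05 + 404.4*0.02 + 534.2*0.04 = 62.457 m^2.
Room volume: 2350.656 m³.
RT60 = 0.161 · V / A = 0.161 × 2350.656 / 62.457 = 6.059 s.

6.059 seconds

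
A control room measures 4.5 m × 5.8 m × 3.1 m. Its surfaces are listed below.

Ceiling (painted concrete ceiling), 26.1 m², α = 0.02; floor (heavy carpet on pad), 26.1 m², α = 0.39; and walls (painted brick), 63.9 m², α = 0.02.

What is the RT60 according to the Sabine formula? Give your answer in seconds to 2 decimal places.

1.09 s

Equivalent absorption area: A = 26.1*0.02 + 26.1*0.39 + 63.9*0.02 = 11.979 m².
Room volume: 80.91 m³.
T = 0.161 V/A = 0.161·80.91/11.979 = 1.09 s.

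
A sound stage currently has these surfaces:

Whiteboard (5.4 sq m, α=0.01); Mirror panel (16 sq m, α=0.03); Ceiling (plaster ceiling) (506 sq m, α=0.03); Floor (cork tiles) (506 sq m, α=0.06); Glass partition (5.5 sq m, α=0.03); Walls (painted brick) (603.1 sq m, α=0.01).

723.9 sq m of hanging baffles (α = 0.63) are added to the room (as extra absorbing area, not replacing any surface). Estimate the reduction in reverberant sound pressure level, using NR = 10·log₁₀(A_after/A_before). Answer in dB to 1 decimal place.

9.9 dB

Total absorption A_before = 5.4*0.01 + 16*0.03 + 506*0.03 + 506*0.06 + 5.5*0.03 + 603.1*0.01
  = 0.054 + 0.480 + 15.180 + 30.360 + 0.165 + 6.031 = 52.270 sq m sabins.
Added absorption = 723.9 × 0.63 = 456.057 sabins.
New total A_after = 508.327 sabins.
NR = 10·log₁₀(508.327/52.270) = 9.9 dB.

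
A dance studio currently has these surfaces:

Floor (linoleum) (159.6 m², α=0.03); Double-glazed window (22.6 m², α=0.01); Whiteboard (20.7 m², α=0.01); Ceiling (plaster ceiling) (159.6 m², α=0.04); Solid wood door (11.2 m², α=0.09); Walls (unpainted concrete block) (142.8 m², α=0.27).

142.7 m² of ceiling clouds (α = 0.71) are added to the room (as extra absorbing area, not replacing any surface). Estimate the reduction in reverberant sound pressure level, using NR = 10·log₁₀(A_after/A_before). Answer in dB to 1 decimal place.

4.7 dB

Summing Sᵢαᵢ: 4.788 + 0.226 + 0.207 + 6.384 + 1.008 + 38.556 → A_before = 51.169 sabins.
Added absorption = 142.7 × 0.71 = 101.317 sabins.
A_after = 51.169 + 101.317 = 152.486 sabins.
NR = 10·log₁₀(152.486/51.169) = 4.7 dB.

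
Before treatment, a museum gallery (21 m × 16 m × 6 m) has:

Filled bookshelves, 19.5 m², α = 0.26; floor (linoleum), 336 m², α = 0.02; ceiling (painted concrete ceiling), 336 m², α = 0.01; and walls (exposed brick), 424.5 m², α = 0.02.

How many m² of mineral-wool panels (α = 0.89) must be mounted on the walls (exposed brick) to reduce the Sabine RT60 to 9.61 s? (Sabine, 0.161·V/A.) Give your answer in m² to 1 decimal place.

11.6

A₁ = Σ Sᵢαᵢ = 19.5×0.26 + 336×0.02 + 336×0.01 + 424.5×0.02 = 23.640 sabins.
Required A₂ = 0.161·2016/9.61 = 33.775 sabins.
ΔA needed = 33.775 − 23.640 = 10.135 sabins.
Each m² of panel replacing the walls (exposed brick) adds (0.89 − 0.02) = 0.87 sabins.
Area = ΔA/Δα = 10.135/0.87 = 11.6 m².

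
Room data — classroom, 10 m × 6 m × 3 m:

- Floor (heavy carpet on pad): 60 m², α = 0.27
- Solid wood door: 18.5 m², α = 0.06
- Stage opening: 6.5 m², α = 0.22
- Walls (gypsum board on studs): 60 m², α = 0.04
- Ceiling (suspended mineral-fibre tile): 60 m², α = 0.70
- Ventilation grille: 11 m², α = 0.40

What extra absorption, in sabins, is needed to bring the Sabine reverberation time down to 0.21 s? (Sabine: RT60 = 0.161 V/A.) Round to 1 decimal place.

70.5 sabins

Equivalent absorption area: A₁ = 60*0.27 + 18.5*0.06 + 6.5*0.22 + 60*0.04 + 60*0.70 + 11*0.40 = 67.540 m².
V = 180 m³. Required absorption A₂ = 0.161 × 180 / 0.21 = 138.000 sabins.
Shortfall: 138.000 − 67.540 = 70.5 sabins.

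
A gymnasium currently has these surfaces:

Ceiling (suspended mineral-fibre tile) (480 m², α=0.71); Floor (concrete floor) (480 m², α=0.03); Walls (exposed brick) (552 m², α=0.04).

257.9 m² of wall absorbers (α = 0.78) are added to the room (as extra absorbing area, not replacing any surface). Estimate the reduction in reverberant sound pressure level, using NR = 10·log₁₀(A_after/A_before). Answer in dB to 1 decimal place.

A_before = Σ Sᵢαᵢ = 480×0.71 + 480×0.03 + 552×0.04 = 377.280 sabins.
Added absorption = 257.9 × 0.78 = 201.162 sabins.
A_after = 377.280 + 201.162 = 578.442 sabins.
NR = 10·log₁₀(578.442/377.280) = 1.9 dB.

1.9 dB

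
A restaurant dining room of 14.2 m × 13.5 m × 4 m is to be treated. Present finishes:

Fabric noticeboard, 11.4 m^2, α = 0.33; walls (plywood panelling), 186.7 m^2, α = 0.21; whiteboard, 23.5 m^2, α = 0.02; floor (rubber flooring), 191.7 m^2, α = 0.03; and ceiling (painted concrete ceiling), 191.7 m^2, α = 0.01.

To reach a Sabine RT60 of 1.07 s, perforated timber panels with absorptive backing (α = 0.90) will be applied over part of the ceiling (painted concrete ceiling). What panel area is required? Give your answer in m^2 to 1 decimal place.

72.2

Summing Sᵢαᵢ: 3.762 + 39.207 + 0.470 + 5.751 + 1.917 → A₁ = 51.107 sabins.
V = 766.8 m³. Target absorption A₂ = 0.161 × 766.8 / 1.07 = 115.378 sabins.
ΔA needed = 115.378 − 51.107 = 64.271 sabins.
Net gain per m^2: Δα = 0.90 − 0.01 = 0.89.
Panel area = 64.271 / 0.89 = 72.2 m^2.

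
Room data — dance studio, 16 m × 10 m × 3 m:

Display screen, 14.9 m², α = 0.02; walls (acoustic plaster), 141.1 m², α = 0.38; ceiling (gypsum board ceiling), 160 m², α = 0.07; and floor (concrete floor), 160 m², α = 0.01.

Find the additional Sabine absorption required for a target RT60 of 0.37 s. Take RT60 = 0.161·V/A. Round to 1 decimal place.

142.1 sabins

Summing Sᵢαᵢ: 0.298 + 53.618 + 11.200 + 1.600 → A₁ = 66.716 sabins.
Target A₂ = 0.161·480/0.37 = 208.865 sabins (V = 480 m³).
Shortfall: 208.865 − 66.716 = 142.1 sabins.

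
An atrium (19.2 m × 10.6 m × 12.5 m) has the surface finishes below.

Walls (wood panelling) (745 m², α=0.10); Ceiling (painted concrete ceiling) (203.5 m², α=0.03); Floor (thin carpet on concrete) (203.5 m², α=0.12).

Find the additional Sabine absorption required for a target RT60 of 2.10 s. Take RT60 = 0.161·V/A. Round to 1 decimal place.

A₁ = Σ Sᵢαᵢ = 745·0.10 + 203.5·0.03 + 203.5·0.12 = 105.025 sabins.
Target A₂ = 0.161·2544/2.10 = 195.040 sabins (V = 2544 m³).
Additional absorption ΔA = 195.040 − 105.025 = 90.0 sabins.

90.0 sabins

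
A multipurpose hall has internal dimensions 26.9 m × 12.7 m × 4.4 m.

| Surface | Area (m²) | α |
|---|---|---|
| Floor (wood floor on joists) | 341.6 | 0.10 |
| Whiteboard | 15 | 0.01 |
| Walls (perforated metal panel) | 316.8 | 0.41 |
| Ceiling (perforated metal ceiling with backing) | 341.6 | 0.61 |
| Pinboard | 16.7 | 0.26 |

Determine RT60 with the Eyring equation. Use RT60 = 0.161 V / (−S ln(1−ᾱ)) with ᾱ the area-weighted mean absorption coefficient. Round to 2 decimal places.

Total surface area S = 341.6 + 15 + 316.8 + 341.6 + 16.7 = 1031.7 m².
Absorption A = 341.6×0.10 + 15×0.01 + 316.8×0.41 + 341.6×0.61 + 16.7×0.26 = 376.916 sabins.
Mean coefficient ᾱ = A/S = 0.3653.
−S·ln(1−ᾱ) = −1031.7 × ln(1 − 0.3653) = 469.014.
V = 26.9 × 12.7 × 4.4 = 1503.172 m³.
T = 0.161·V/[−S·ln(1−ᾱ)] = 0.161·1503.172/469.014 = 0.52 s.

0.52 sec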